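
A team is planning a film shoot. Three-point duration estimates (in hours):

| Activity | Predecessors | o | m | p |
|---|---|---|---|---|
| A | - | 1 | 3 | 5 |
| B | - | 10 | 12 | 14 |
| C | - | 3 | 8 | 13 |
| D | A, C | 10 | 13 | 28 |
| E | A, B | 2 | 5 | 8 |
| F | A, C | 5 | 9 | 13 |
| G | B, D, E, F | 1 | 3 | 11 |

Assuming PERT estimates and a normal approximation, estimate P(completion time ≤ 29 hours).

0.700

te_A = (1 + 4·3 + 5)/6 = 18/6 = 3; σ²_A = ((5−1)/6)² = 0.444
te_B = (10 + 4·12 + 14)/6 = 72/6 = 12; σ²_B = ((14−10)/6)² = 0.444
te_C = (3 + 4·8 + 13)/6 = 48/6 = 8; σ²_C = ((13−3)/6)² = 2.778
te_D = (10 + 4·13 + 28)/6 = 90/6 = 15; σ²_D = ((28−10)/6)² = 9.000
te_E = (2 + 4·5 + 8)/6 = 30/6 = 5; σ²_E = ((8−2)/6)² = 1.000
te_F = (5 + 4·9 + 13)/6 = 54/6 = 9; σ²_F = ((13−5)/6)² = 1.778
te_G = (1 + 4·3 + 11)/6 = 24/6 = 4; σ²_G = ((11−1)/6)² = 2.778

Forward pass:
ES_A = 0; EF_A = 3
ES_B = 0; EF_B = 12
ES_C = 0; EF_C = 8
ES_D = max(EF_A=3, EF_C=8) = 8; EF_D = 8+15 = 23
ES_E = max(EF_A=3, EF_B=12) = 12; EF_E = 12+5 = 17
ES_F = max(EF_A=3, EF_C=8) = 8; EF_F = 8+9 = 17
ES_G = max(EF_B=12, EF_D=23, EF_E=17, EF_F=17) = 23; EF_G = 23+4 = 27
Expected project duration μ = 27 hours. Critical path: C → D → G.

Variance along critical path = 2.778 + 9.000 + 2.778 = 14.556; σ = √14.556 = 3.815 hours.
Z = (29 − 27) / 3.815 = 0.524
P(T ≤ 29) = Φ(0.524) ≈ 0.700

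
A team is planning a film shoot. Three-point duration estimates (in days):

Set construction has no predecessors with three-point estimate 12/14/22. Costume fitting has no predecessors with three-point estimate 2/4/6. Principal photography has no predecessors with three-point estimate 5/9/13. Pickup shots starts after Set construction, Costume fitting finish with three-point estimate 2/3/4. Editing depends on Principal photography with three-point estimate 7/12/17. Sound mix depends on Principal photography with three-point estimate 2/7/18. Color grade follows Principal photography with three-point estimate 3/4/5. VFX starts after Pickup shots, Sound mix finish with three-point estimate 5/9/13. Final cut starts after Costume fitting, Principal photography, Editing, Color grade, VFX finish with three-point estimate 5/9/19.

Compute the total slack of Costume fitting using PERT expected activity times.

te_Set construction = (12 + 4·14 + 22)/6 = 90/6 = 15
te_Costume fitting = (2 + 4·4 + 6)/6 = 24/6 = 4
te_Principal photography = (5 + 4·9 + 13)/6 = 54/6 = 9
te_Pickup shots = (2 + 4·3 + 4)/6 = 18/6 = 3
te_Editing = (7 + 4·12 + 17)/6 = 72/6 = 12
te_Sound mix = (2 + 4·7 + 18)/6 = 48/6 = 8
te_Color grade = (3 + 4·4 + 5)/6 = 24/6 = 4
te_VFX = (5 + 4·9 + 13)/6 = 54/6 = 9
te_Final cut = (5 + 4·9 + 19)/6 = 60/6 = 10

Forward pass:
ES_Set construction = 0; EF_Set construction = 15
ES_Costume fitting = 0; EF_Costume fitting = 4
ES_Principal photography = 0; EF_Principal photography = 9
ES_Pickup shots = max(EF_Set construction=15, EF_Costume fitting=4) = 15; EF_Pickup shots = 15+3 = 18
ES_Editing = 9; EF_Editing = 9+12 = 21
ES_Sound mix = 9; EF_Sound mix = 9+8 = 17
ES_Color grade = 9; EF_Color grade = 9+4 = 13
ES_VFX = max(EF_Pickup shots=18, EF_Sound mix=17) = 18; EF_VFX = 18+9 = 27
ES_Final cut = max(EF_Costume fitting=4, EF_Principal photography=9, EF_Editing=21, EF_Color grade=13, EF_VFX=27) = 27; EF_Final cut = 27+10 = 37
Expected project duration μ = 37 days. Critical path: Set construction → Pickup shots → VFX → Final cut.

Backward pass:
LF_Final cut = 37; LS_Final cut = 37−10 = 27
LF_VFX = LS_Final cut = 27; LS_VFX = 27−9 = 18
LF_Color grade = LS_Final cut = 27; LS_Color grade = 27−4 = 23
LF_Sound mix = LS_VFX = 18; LS_Sound mix = 18−8 = 10
LF_Editing = LS_Final cut = 27; LS_Editing = 27−12 = 15
LF_Pickup shots = LS_VFX = 18; LS_Pickup shots = 18−3 = 15
LF_Principal photography = min(LS_Editing=15, LS_Sound mix=10, LS_Color grade=23, LS_Final cut=27) = 10; LS_Principal photography = 10−9 = 1
LF_Costume fitting = min(LS_Pickup shots=15, LS_Final cut=27) = 15; LS_Costume fitting = 15−4 = 11
LF_Set construction = LS_Pickup shots = 15; LS_Set construction = 15−15 = 0
Slack_Costume fitting = LS_Costume fitting − ES_Costume fitting = 11 − 0 = 11

11 days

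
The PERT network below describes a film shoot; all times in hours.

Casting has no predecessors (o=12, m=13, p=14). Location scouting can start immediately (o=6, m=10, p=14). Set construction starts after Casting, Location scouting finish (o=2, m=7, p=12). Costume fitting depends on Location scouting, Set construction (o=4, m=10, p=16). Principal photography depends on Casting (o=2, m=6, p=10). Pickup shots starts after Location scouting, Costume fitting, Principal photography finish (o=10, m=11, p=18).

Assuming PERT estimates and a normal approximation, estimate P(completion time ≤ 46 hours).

0.913

te_Casting = (12 + 4·13 + 14)/6 = 78/6 = 13; σ²_Casting = ((14−12)/6)² = 0.111
te_Location scouting = (6 + 4·10 + 14)/6 = 60/6 = 10; σ²_Location scouting = ((14−6)/6)² = 1.778
te_Set construction = (2 + 4·7 + 12)/6 = 42/6 = 7; σ²_Set construction = ((12−2)/6)² = 2.778
te_Costume fitting = (4 + 4·10 + 16)/6 = 60/6 = 10; σ²_Costume fitting = ((16−4)/6)² = 4.000
te_Principal photography = (2 + 4·6 + 10)/6 = 36/6 = 6; σ²_Principal photography = ((10−2)/6)² = 1.778
te_Pickup shots = (10 + 4·11 + 18)/6 = 72/6 = 12; σ²_Pickup shots = ((18−10)/6)² = 1.778

Forward pass:
ES_Casting = 0; EF_Casting = 13
ES_Location scouting = 0; EF_Location scouting = 10
ES_Set construction = max(EF_Casting=13, EF_Location scouting=10) = 13; EF_Set construction = 13+7 = 20
ES_Costume fitting = max(EF_Location scouting=10, EF_Set construction=20) = 20; EF_Costume fitting = 20+10 = 30
ES_Principal photography = 13; EF_Principal photography = 13+6 = 19
ES_Pickup shots = max(EF_Location scouting=10, EF_Costume fitting=30, EF_Principal photography=19) = 30; EF_Pickup shots = 30+12 = 42
Expected project duration μ = 42 hours. Critical path: Casting → Set construction → Costume fitting → Pickup shots.

Variance along critical path = 0.111 + 2.778 + 4.000 + 1.778 = 8.667; σ = √8.667 = 2.944 hours.
Z = (46 − 42) / 2.944 = 1.359
P(T ≤ 46) = Φ(1.359) ≈ 0.913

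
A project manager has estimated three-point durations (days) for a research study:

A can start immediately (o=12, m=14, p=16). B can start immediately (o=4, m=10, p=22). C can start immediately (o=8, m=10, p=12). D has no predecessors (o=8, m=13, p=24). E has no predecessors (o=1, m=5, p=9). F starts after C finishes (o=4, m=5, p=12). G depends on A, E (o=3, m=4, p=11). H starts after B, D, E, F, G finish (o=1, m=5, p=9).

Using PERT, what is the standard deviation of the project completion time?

2.00 days

te_A = (12 + 4·14 + 16)/6 = 84/6 = 14; σ²_A = ((16−12)/6)² = 0.444
te_B = (4 + 4·10 + 22)/6 = 66/6 = 11; σ²_B = ((22−4)/6)² = 9.000
te_C = (8 + 4·10 + 12)/6 = 60/6 = 10; σ²_C = ((12−8)/6)² = 0.444
te_D = (8 + 4·13 + 24)/6 = 84/6 = 14; σ²_D = ((24−8)/6)² = 7.111
te_E = (1 + 4·5 + 9)/6 = 30/6 = 5; σ²_E = ((9−1)/6)² = 1.778
te_F = (4 + 4·5 + 12)/6 = 36/6 = 6; σ²_F = ((12−4)/6)² = 1.778
te_G = (3 + 4·4 + 11)/6 = 30/6 = 5; σ²_G = ((11−3)/6)² = 1.778
te_H = (1 + 4·5 + 9)/6 = 30/6 = 5; σ²_H = ((9−1)/6)² = 1.778

Forward pass:
ES_A = 0; EF_A = 14
ES_B = 0; EF_B = 11
ES_C = 0; EF_C = 10
ES_D = 0; EF_D = 14
ES_E = 0; EF_E = 5
ES_F = 10; EF_F = 10+6 = 16
ES_G = max(EF_A=14, EF_E=5) = 14; EF_G = 14+5 = 19
ES_H = max(EF_B=11, EF_D=14, EF_E=5, EF_F=16, EF_G=19) = 19; EF_H = 19+5 = 24
Expected project duration μ = 24 days. Critical path: A → G → H.

Variance along critical path = 0.444 + 1.778 + 1.778 = 4.000
σ = √4.000 = 2.000 days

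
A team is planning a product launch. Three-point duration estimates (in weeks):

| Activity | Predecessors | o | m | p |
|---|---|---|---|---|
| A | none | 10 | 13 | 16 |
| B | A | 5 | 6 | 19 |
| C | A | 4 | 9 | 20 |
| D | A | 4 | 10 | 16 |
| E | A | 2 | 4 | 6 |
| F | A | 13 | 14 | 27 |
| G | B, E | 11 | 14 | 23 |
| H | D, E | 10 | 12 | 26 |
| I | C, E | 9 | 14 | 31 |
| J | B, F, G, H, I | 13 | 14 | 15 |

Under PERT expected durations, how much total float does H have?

2 weeks

te_A = (10 + 4·13 + 16)/6 = 78/6 = 13
te_B = (5 + 4·6 + 19)/6 = 48/6 = 8
te_C = (4 + 4·9 + 20)/6 = 60/6 = 10
te_D = (4 + 4·10 + 16)/6 = 60/6 = 10
te_E = (2 + 4·4 + 6)/6 = 24/6 = 4
te_F = (13 + 4·14 + 27)/6 = 96/6 = 16
te_G = (11 + 4·14 + 23)/6 = 90/6 = 15
te_H = (10 + 4·12 + 26)/6 = 84/6 = 14
te_I = (9 + 4·14 + 31)/6 = 96/6 = 16
te_J = (13 + 4·14 + 15)/6 = 84/6 = 14

Forward pass:
ES_A = 0; EF_A = 13
ES_B = 13; EF_B = 13+8 = 21
ES_C = 13; EF_C = 13+10 = 23
ES_D = 13; EF_D = 13+10 = 23
ES_E = 13; EF_E = 13+4 = 17
ES_F = 13; EF_F = 13+16 = 29
ES_G = max(EF_B=21, EF_E=17) = 21; EF_G = 21+15 = 36
ES_H = max(EF_D=23, EF_E=17) = 23; EF_H = 23+14 = 37
ES_I = max(EF_C=23, EF_E=17) = 23; EF_I = 23+16 = 39
ES_J = max(EF_B=21, EF_F=29, EF_G=36, EF_H=37, EF_I=39) = 39; EF_J = 39+14 = 53
Expected project duration μ = 53 weeks. Critical path: A → C → I → J.

Backward pass:
LF_J = 53; LS_J = 53−14 = 39
LF_I = LS_J = 39; LS_I = 39−16 = 23
LF_H = LS_J = 39; LS_H = 39−14 = 25
LF_G = LS_J = 39; LS_G = 39−15 = 24
LF_F = LS_J = 39; LS_F = 39−16 = 23
LF_E = min(LS_G=24, LS_H=25, LS_I=23) = 23; LS_E = 23−4 = 19
LF_D = LS_H = 25; LS_D = 25−10 = 15
LF_C = LS_I = 23; LS_C = 23−10 = 13
LF_B = min(LS_G=24, LS_J=39) = 24; LS_B = 24−8 = 16
LF_A = min(LS_B=16, LS_C=13, LS_D=15, LS_E=19, LS_F=23) = 13; LS_A = 13−13 = 0
Slack_H = LS_H − ES_H = 25 − 23 = 2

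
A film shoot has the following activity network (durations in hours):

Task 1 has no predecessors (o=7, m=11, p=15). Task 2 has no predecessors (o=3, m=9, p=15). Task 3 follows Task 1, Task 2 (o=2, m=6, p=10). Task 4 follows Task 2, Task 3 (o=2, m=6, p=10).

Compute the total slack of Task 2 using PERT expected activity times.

te_Task 1 = (7 + 4·11 + 15)/6 = 66/6 = 11
te_Task 2 = (3 + 4·9 + 15)/6 = 54/6 = 9
te_Task 3 = (2 + 4·6 + 10)/6 = 36/6 = 6
te_Task 4 = (2 + 4·6 + 10)/6 = 36/6 = 6

Forward pass:
ES_Task 1 = 0; EF_Task 1 = 11
ES_Task 2 = 0; EF_Task 2 = 9
ES_Task 3 = max(EF_Task 1=11, EF_Task 2=9) = 11; EF_Task 3 = 11+6 = 17
ES_Task 4 = max(EF_Task 2=9, EF_Task 3=17) = 17; EF_Task 4 = 17+6 = 23
Expected project duration μ = 23 hours. Critical path: Task 1 → Task 3 → Task 4.

Backward pass:
LF_Task 4 = 23; LS_Task 4 = 23−6 = 17
LF_Task 3 = LS_Task 4 = 17; LS_Task 3 = 17−6 = 11
LF_Task 2 = min(LS_Task 3=11, LS_Task 4=17) = 11; LS_Task 2 = 11−9 = 2
LF_Task 1 = LS_Task 3 = 11; LS_Task 1 = 11−11 = 0
Slack_Task 2 = LS_Task 2 − ES_Task 2 = 2 − 0 = 2

2 hours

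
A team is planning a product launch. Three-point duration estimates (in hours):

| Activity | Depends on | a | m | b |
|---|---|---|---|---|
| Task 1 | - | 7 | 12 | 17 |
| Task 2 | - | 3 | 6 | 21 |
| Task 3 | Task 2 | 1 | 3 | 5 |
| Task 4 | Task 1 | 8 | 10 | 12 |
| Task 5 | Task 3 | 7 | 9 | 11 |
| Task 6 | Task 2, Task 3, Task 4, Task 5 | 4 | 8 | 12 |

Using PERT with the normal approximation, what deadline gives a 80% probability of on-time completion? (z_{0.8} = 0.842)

te_Task 1 = (7 + 4·12 + 17)/6 = 72/6 = 12; σ²_Task 1 = ((17−7)/6)² = 2.778
te_Task 2 = (3 + 4·6 + 21)/6 = 48/6 = 8; σ²_Task 2 = ((21−3)/6)² = 9.000
te_Task 3 = (1 + 4·3 + 5)/6 = 18/6 = 3; σ²_Task 3 = ((5−1)/6)² = 0.444
te_Task 4 = (8 + 4·10 + 12)/6 = 60/6 = 10; σ²_Task 4 = ((12−8)/6)² = 0.444
te_Task 5 = (7 + 4·9 + 11)/6 = 54/6 = 9; σ²_Task 5 = ((11−7)/6)² = 0.444
te_Task 6 = (4 + 4·8 + 12)/6 = 48/6 = 8; σ²_Task 6 = ((12−4)/6)² = 1.778

Forward pass:
ES_Task 1 = 0; EF_Task 1 = 12
ES_Task 2 = 0; EF_Task 2 = 8
ES_Task 3 = 8; EF_Task 3 = 8+3 = 11
ES_Task 4 = 12; EF_Task 4 = 12+10 = 22
ES_Task 5 = 11; EF_Task 5 = 11+9 = 20
ES_Task 6 = max(EF_Task 2=8, EF_Task 3=11, EF_Task 4=22, EF_Task 5=20) = 22; EF_Task 6 = 22+8 = 30
Expected project duration μ = 30 hours. Critical path: Task 1 → Task 4 → Task 6.

Variance along critical path = 2.778 + 0.444 + 1.778 = 5.000; σ = 2.236 hours.
D = μ + z·σ = 30 + 0.842·2.236 = 31.9 hours

31.9 hours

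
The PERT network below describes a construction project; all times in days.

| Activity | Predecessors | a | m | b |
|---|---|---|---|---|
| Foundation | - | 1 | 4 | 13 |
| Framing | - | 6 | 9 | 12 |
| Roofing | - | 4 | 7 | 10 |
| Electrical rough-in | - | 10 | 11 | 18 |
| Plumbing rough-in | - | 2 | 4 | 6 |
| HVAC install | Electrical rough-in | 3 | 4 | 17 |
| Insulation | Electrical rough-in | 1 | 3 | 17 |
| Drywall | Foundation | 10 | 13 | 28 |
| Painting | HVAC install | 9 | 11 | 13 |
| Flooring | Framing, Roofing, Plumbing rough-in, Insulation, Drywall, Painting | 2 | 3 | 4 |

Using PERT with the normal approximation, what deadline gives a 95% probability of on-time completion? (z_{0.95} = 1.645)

36.6 days

te_Foundation = (1 + 4·4 + 13)/6 = 30/6 = 5; σ²_Foundation = ((13−1)/6)² = 4.000
te_Framing = (6 + 4·9 + 12)/6 = 54/6 = 9; σ²_Framing = ((12−6)/6)² = 1.000
te_Roofing = (4 + 4·7 + 10)/6 = 42/6 = 7; σ²_Roofing = ((10−4)/6)² = 1.000
te_Electrical rough-in = (10 + 4·11 + 18)/6 = 72/6 = 12; σ²_Electrical rough-in = ((18−10)/6)² = 1.778
te_Plumbing rough-in = (2 + 4·4 + 6)/6 = 24/6 = 4; σ²_Plumbing rough-in = ((6−2)/6)² = 0.444
te_HVAC install = (3 + 4·4 + 17)/6 = 36/6 = 6; σ²_HVAC install = ((17−3)/6)² = 5.444
te_Insulation = (1 + 4·3 + 17)/6 = 30/6 = 5; σ²_Insulation = ((17−1)/6)² = 7.111
te_Drywall = (10 + 4·13 + 28)/6 = 90/6 = 15; σ²_Drywall = ((28−10)/6)² = 9.000
te_Painting = (9 + 4·11 + 13)/6 = 66/6 = 11; σ²_Painting = ((13−9)/6)² = 0.444
te_Flooring = (2 + 4·3 + 4)/6 = 18/6 = 3; σ²_Flooring = ((4−2)/6)² = 0.111

Forward pass:
ES_Foundation = 0; EF_Foundation = 5
ES_Framing = 0; EF_Framing = 9
ES_Roofing = 0; EF_Roofing = 7
ES_Electrical rough-in = 0; EF_Electrical rough-in = 12
ES_Plumbing rough-in = 0; EF_Plumbing rough-in = 4
ES_HVAC install = 12; EF_HVAC install = 12+6 = 18
ES_Insulation = 12; EF_Insulation = 12+5 = 17
ES_Drywall = 5; EF_Drywall = 5+15 = 20
ES_Painting = 18; EF_Painting = 18+11 = 29
ES_Flooring = max(EF_Framing=9, EF_Roofing=7, EF_Plumbing rough-in=4, EF_Insulation=17, EF_Drywall=20, EF_Painting=29) = 29; EF_Flooring = 29+3 = 32
Expected project duration μ = 32 days. Critical path: Electrical rough-in → HVAC install → Painting → Flooring.

Variance along critical path = 1.778 + 5.444 + 0.444 + 0.111 = 7.778; σ = 2.789 days.
D = μ + z·σ = 32 + 1.645·2.789 = 36.6 days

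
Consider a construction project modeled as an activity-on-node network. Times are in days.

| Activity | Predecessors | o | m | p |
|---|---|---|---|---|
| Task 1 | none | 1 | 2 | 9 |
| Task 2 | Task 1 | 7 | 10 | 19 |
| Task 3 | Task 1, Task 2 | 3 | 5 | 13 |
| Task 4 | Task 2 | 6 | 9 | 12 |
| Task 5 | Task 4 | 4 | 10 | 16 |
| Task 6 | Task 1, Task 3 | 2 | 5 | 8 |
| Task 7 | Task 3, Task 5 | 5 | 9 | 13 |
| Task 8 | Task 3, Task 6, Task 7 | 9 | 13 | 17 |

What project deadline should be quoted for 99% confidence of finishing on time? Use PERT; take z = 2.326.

te_Task 1 = (1 + 4·2 + 9)/6 = 18/6 = 3; σ²_Task 1 = ((9−1)/6)² = 1.778
te_Task 2 = (7 + 4·10 + 19)/6 = 66/6 = 11; σ²_Task 2 = ((19−7)/6)² = 4.000
te_Task 3 = (3 + 4·5 + 13)/6 = 36/6 = 6; σ²_Task 3 = ((13−3)/6)² = 2.778
te_Task 4 = (6 + 4·9 + 12)/6 = 54/6 = 9; σ²_Task 4 = ((12−6)/6)² = 1.000
te_Task 5 = (4 + 4·10 + 16)/6 = 60/6 = 10; σ²_Task 5 = ((16−4)/6)² = 4.000
te_Task 6 = (2 + 4·5 + 8)/6 = 30/6 = 5; σ²_Task 6 = ((8−2)/6)² = 1.000
te_Task 7 = (5 + 4·9 + 13)/6 = 54/6 = 9; σ²_Task 7 = ((13−5)/6)² = 1.778
te_Task 8 = (9 + 4·13 + 17)/6 = 78/6 = 13; σ²_Task 8 = ((17−9)/6)² = 1.778

Forward pass:
ES_Task 1 = 0; EF_Task 1 = 3
ES_Task 2 = 3; EF_Task 2 = 3+11 = 14
ES_Task 3 = max(EF_Task 1=3, EF_Task 2=14) = 14; EF_Task 3 = 14+6 = 20
ES_Task 4 = 14; EF_Task 4 = 14+9 = 23
ES_Task 5 = 23; EF_Task 5 = 23+10 = 33
ES_Task 6 = max(EF_Task 1=3, EF_Task 3=20) = 20; EF_Task 6 = 20+5 = 25
ES_Task 7 = max(EF_Task 3=20, EF_Task 5=33) = 33; EF_Task 7 = 33+9 = 42
ES_Task 8 = max(EF_Task 3=20, EF_Task 6=25, EF_Task 7=42) = 42; EF_Task 8 = 42+13 = 55
Expected project duration μ = 55 days. Critical path: Task 1 → Task 2 → Task 4 → Task 5 → Task 7 → Task 8.

Variance along critical path = 1.778 + 4.000 + 1.000 + 4.000 + 1.778 + 1.778 = 14.333; σ = 3.786 days.
D = μ + z·σ = 55 + 2.326·3.786 = 63.8 days

63.8 days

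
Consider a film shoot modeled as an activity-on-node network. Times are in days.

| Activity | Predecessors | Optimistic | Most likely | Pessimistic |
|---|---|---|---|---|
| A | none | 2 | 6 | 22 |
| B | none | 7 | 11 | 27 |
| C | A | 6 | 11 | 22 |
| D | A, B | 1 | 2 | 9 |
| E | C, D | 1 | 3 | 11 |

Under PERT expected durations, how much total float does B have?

te_A = (2 + 4·6 + 22)/6 = 48/6 = 8
te_B = (7 + 4·11 + 27)/6 = 78/6 = 13
te_C = (6 + 4·11 + 22)/6 = 72/6 = 12
te_D = (1 + 4·2 + 9)/6 = 18/6 = 3
te_E = (1 + 4·3 + 11)/6 = 24/6 = 4

Forward pass:
ES_A = 0; EF_A = 8
ES_B = 0; EF_B = 13
ES_C = 8; EF_C = 8+12 = 20
ES_D = max(EF_A=8, EF_B=13) = 13; EF_D = 13+3 = 16
ES_E = max(EF_C=20, EF_D=16) = 20; EF_E = 20+4 = 24
Expected project duration μ = 24 days. Critical path: A → C → E.

Backward pass:
LF_E = 24; LS_E = 24−4 = 20
LF_D = LS_E = 20; LS_D = 20−3 = 17
LF_C = LS_E = 20; LS_C = 20−12 = 8
LF_B = LS_D = 17; LS_B = 17−13 = 4
LF_A = min(LS_C=8, LS_D=17) = 8; LS_A = 8−8 = 0
Slack_B = LS_B − ES_B = 4 − 0 = 4

4 days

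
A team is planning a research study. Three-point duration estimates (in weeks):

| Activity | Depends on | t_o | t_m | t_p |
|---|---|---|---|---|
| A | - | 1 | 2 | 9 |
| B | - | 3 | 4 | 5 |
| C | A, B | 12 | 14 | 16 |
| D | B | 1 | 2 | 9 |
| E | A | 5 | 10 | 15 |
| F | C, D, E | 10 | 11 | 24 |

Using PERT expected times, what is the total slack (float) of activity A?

1 weeks

te_A = (1 + 4·2 + 9)/6 = 18/6 = 3
te_B = (3 + 4·4 + 5)/6 = 24/6 = 4
te_C = (12 + 4·14 + 16)/6 = 84/6 = 14
te_D = (1 + 4·2 + 9)/6 = 18/6 = 3
te_E = (5 + 4·10 + 15)/6 = 60/6 = 10
te_F = (10 + 4·11 + 24)/6 = 78/6 = 13

Forward pass:
ES_A = 0; EF_A = 3
ES_B = 0; EF_B = 4
ES_C = max(EF_A=3, EF_B=4) = 4; EF_C = 4+14 = 18
ES_D = 4; EF_D = 4+3 = 7
ES_E = 3; EF_E = 3+10 = 13
ES_F = max(EF_C=18, EF_D=7, EF_E=13) = 18; EF_F = 18+13 = 31
Expected project duration μ = 31 weeks. Critical path: B → C → F.

Backward pass:
LF_F = 31; LS_F = 31−13 = 18
LF_E = LS_F = 18; LS_E = 18−10 = 8
LF_D = LS_F = 18; LS_D = 18−3 = 15
LF_C = LS_F = 18; LS_C = 18−14 = 4
LF_B = min(LS_C=4, LS_D=15) = 4; LS_B = 4−4 = 0
LF_A = min(LS_C=4, LS_E=8) = 4; LS_A = 4−3 = 1
Slack_A = LS_A − ES_A = 1 − 0 = 1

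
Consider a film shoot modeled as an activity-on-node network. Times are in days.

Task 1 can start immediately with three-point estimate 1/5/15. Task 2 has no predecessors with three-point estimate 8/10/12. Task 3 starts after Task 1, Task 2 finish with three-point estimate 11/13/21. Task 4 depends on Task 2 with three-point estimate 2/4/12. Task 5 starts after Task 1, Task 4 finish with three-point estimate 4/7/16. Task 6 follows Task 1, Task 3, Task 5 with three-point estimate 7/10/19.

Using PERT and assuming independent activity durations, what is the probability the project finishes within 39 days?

te_Task 1 = (1 + 4·5 + 15)/6 = 36/6 = 6; σ²_Task 1 = ((15−1)/6)² = 5.444
te_Task 2 = (8 + 4·10 + 12)/6 = 60/6 = 10; σ²_Task 2 = ((12−8)/6)² = 0.444
te_Task 3 = (11 + 4·13 + 21)/6 = 84/6 = 14; σ²_Task 3 = ((21−11)/6)² = 2.778
te_Task 4 = (2 + 4·4 + 12)/6 = 30/6 = 5; σ²_Task 4 = ((12−2)/6)² = 2.778
te_Task 5 = (4 + 4·7 + 16)/6 = 48/6 = 8; σ²_Task 5 = ((16−4)/6)² = 4.000
te_Task 6 = (7 + 4·10 + 19)/6 = 66/6 = 11; σ²_Task 6 = ((19−7)/6)² = 4.000

Forward pass:
ES_Task 1 = 0; EF_Task 1 = 6
ES_Task 2 = 0; EF_Task 2 = 10
ES_Task 3 = max(EF_Task 1=6, EF_Task 2=10) = 10; EF_Task 3 = 10+14 = 24
ES_Task 4 = 10; EF_Task 4 = 10+5 = 15
ES_Task 5 = max(EF_Task 1=6, EF_Task 4=15) = 15; EF_Task 5 = 15+8 = 23
ES_Task 6 = max(EF_Task 1=6, EF_Task 3=24, EF_Task 5=23) = 24; EF_Task 6 = 24+11 = 35
Expected project duration μ = 35 days. Critical path: Task 2 → Task 3 → Task 6.

Variance along critical path = 0.444 + 2.778 + 4.000 = 7.222; σ = √7.222 = 2.687 days.
Z = (39 − 35) / 2.687 = 1.488
P(T ≤ 39) = Φ(1.488) ≈ 0.932

0.932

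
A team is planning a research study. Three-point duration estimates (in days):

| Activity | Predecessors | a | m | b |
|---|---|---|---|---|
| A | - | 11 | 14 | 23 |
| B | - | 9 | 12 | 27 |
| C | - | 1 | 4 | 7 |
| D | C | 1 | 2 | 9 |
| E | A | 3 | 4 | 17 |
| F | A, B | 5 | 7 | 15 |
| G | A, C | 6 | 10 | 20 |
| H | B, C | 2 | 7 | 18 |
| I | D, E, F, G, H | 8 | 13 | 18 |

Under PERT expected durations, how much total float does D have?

te_A = (11 + 4·14 + 23)/6 = 90/6 = 15
te_B = (9 + 4·12 + 27)/6 = 84/6 = 14
te_C = (1 + 4·4 + 7)/6 = 24/6 = 4
te_D = (1 + 4·2 + 9)/6 = 18/6 = 3
te_E = (3 + 4·4 + 17)/6 = 36/6 = 6
te_F = (5 + 4·7 + 15)/6 = 48/6 = 8
te_G = (6 + 4·10 + 20)/6 = 66/6 = 11
te_H = (2 + 4·7 + 18)/6 = 48/6 = 8
te_I = (8 + 4·13 + 18)/6 = 78/6 = 13

Forward pass:
ES_A = 0; EF_A = 15
ES_B = 0; EF_B = 14
ES_C = 0; EF_C = 4
ES_D = 4; EF_D = 4+3 = 7
ES_E = 15; EF_E = 15+6 = 21
ES_F = max(EF_A=15, EF_B=14) = 15; EF_F = 15+8 = 23
ES_G = max(EF_A=15, EF_C=4) = 15; EF_G = 15+11 = 26
ES_H = max(EF_B=14, EF_C=4) = 14; EF_H = 14+8 = 22
ES_I = max(EF_D=7, EF_E=21, EF_F=23, EF_G=26, EF_H=22) = 26; EF_I = 26+13 = 39
Expected project duration μ = 39 days. Critical path: A → G → I.

Backward pass:
LF_I = 39; LS_I = 39−13 = 26
LF_H = LS_I = 26; LS_H = 26−8 = 18
LF_G = LS_I = 26; LS_G = 26−11 = 15
LF_F = LS_I = 26; LS_F = 26−8 = 18
LF_E = LS_I = 26; LS_E = 26−6 = 20
LF_D = LS_I = 26; LS_D = 26−3 = 23
LF_C = min(LS_D=23, LS_G=15, LS_H=18) = 15; LS_C = 15−4 = 11
LF_B = min(LS_F=18, LS_H=18) = 18; LS_B = 18−14 = 4
LF_A = min(LS_E=20, LS_F=18, LS_G=15) = 15; LS_A = 15−15 = 0
Slack_D = LS_D − ES_D = 23 − 4 = 19

19 days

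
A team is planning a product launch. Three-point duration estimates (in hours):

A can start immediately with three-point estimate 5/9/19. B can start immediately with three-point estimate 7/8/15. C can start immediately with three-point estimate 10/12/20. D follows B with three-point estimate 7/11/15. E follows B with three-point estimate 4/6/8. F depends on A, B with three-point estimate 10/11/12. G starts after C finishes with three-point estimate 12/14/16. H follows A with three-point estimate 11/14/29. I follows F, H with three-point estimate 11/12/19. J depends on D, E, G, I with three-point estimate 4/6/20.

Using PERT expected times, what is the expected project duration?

47 hours

te_A = (5 + 4·9 + 19)/6 = 60/6 = 10
te_B = (7 + 4·8 + 15)/6 = 54/6 = 9
te_C = (10 + 4·12 + 20)/6 = 78/6 = 13
te_D = (7 + 4·11 + 15)/6 = 66/6 = 11
te_E = (4 + 4·6 + 8)/6 = 36/6 = 6
te_F = (10 + 4·11 + 12)/6 = 66/6 = 11
te_G = (12 + 4·14 + 16)/6 = 84/6 = 14
te_H = (11 + 4·14 + 29)/6 = 96/6 = 16
te_I = (11 + 4·12 + 19)/6 = 78/6 = 13
te_J = (4 + 4·6 + 20)/6 = 48/6 = 8

Forward pass:
ES_A = 0; EF_A = 10
ES_B = 0; EF_B = 9
ES_C = 0; EF_C = 13
ES_D = 9; EF_D = 9+11 = 20
ES_E = 9; EF_E = 9+6 = 15
ES_F = max(EF_A=10, EF_B=9) = 10; EF_F = 10+11 = 21
ES_G = 13; EF_G = 13+14 = 27
ES_H = 10; EF_H = 10+16 = 26
ES_I = max(EF_F=21, EF_H=26) = 26; EF_I = 26+13 = 39
ES_J = max(EF_D=20, EF_E=15, EF_G=27, EF_I=39) = 39; EF_J = 39+8 = 47
Expected project duration μ = 47 hours. Critical path: A → H → I → J.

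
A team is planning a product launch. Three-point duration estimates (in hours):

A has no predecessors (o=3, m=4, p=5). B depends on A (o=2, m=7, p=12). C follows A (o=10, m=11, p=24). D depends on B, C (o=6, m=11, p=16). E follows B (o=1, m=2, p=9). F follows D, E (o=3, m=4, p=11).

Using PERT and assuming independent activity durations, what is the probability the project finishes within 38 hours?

0.942

te_A = (3 + 4·4 + 5)/6 = 24/6 = 4; σ²_A = ((5−3)/6)² = 0.111
te_B = (2 + 4·7 + 12)/6 = 42/6 = 7; σ²_B = ((12−2)/6)² = 2.778
te_C = (10 + 4·11 + 24)/6 = 78/6 = 13; σ²_C = ((24−10)/6)² = 5.444
te_D = (6 + 4·11 + 16)/6 = 66/6 = 11; σ²_D = ((16−6)/6)² = 2.778
te_E = (1 + 4·2 + 9)/6 = 18/6 = 3; σ²_E = ((9−1)/6)² = 1.778
te_F = (3 + 4·4 + 11)/6 = 30/6 = 5; σ²_F = ((11−3)/6)² = 1.778

Forward pass:
ES_A = 0; EF_A = 4
ES_B = 4; EF_B = 4+7 = 11
ES_C = 4; EF_C = 4+13 = 17
ES_D = max(EF_B=11, EF_C=17) = 17; EF_D = 17+11 = 28
ES_E = 11; EF_E = 11+3 = 14
ES_F = max(EF_D=28, EF_E=14) = 28; EF_F = 28+5 = 33
Expected project duration μ = 33 hours. Critical path: A → C → D → F.

Variance along critical path = 0.111 + 5.444 + 2.778 + 1.778 = 10.111; σ = √10.111 = 3.180 hours.
Z = (38 − 33) / 3.180 = 1.572
P(T ≤ 38) = Φ(1.572) ≈ 0.942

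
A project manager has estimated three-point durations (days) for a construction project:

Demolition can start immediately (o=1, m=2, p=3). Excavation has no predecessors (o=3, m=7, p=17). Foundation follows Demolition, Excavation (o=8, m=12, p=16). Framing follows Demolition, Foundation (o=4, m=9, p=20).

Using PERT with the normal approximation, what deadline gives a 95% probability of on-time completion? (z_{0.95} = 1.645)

36.2 days

te_Demolition = (1 + 4·2 + 3)/6 = 12/6 = 2; σ²_Demolition = ((3−1)/6)² = 0.111
te_Excavation = (3 + 4·7 + 17)/6 = 48/6 = 8; σ²_Excavation = ((17−3)/6)² = 5.444
te_Foundation = (8 + 4·12 + 16)/6 = 72/6 = 12; σ²_Foundation = ((16−8)/6)² = 1.778
te_Framing = (4 + 4·9 + 20)/6 = 60/6 = 10; σ²_Framing = ((20−4)/6)² = 7.111

Forward pass:
ES_Demolition = 0; EF_Demolition = 2
ES_Excavation = 0; EF_Excavation = 8
ES_Foundation = max(EF_Demolition=2, EF_Excavation=8) = 8; EF_Foundation = 8+12 = 20
ES_Framing = max(EF_Demolition=2, EF_Foundation=20) = 20; EF_Framing = 20+10 = 30
Expected project duration μ = 30 days. Critical path: Excavation → Foundation → Framing.

Variance along critical path = 5.444 + 1.778 + 7.111 = 14.333; σ = 3.786 days.
D = μ + z·σ = 30 + 1.645·3.786 = 36.2 days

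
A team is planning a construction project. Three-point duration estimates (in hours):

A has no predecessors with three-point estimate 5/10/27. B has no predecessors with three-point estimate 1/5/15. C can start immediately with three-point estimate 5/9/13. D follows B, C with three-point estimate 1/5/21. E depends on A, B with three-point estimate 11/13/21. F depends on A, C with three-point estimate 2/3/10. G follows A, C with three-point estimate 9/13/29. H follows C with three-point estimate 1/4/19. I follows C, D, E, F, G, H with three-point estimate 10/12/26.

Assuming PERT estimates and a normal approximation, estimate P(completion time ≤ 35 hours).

0.143

te_A = (5 + 4·10 + 27)/6 = 72/6 = 12; σ²_A = ((27−5)/6)² = 13.444
te_B = (1 + 4·5 + 15)/6 = 36/6 = 6; σ²_B = ((15−1)/6)² = 5.444
te_C = (5 + 4·9 + 13)/6 = 54/6 = 9; σ²_C = ((13−5)/6)² = 1.778
te_D = (1 + 4·5 + 21)/6 = 42/6 = 7; σ²_D = ((21−1)/6)² = 11.111
te_E = (11 + 4·13 + 21)/6 = 84/6 = 14; σ²_E = ((21−11)/6)² = 2.778
te_F = (2 + 4·3 + 10)/6 = 24/6 = 4; σ²_F = ((10−2)/6)² = 1.778
te_G = (9 + 4·13 + 29)/6 = 90/6 = 15; σ²_G = ((29−9)/6)² = 11.111
te_H = (1 + 4·4 + 19)/6 = 36/6 = 6; σ²_H = ((19−1)/6)² = 9.000
te_I = (10 + 4·12 + 26)/6 = 84/6 = 14; σ²_I = ((26−10)/6)² = 7.111

Forward pass:
ES_A = 0; EF_A = 12
ES_B = 0; EF_B = 6
ES_C = 0; EF_C = 9
ES_D = max(EF_B=6, EF_C=9) = 9; EF_D = 9+7 = 16
ES_E = max(EF_A=12, EF_B=6) = 12; EF_E = 12+14 = 26
ES_F = max(EF_A=12, EF_C=9) = 12; EF_F = 12+4 = 16
ES_G = max(EF_A=12, EF_C=9) = 12; EF_G = 12+15 = 27
ES_H = 9; EF_H = 9+6 = 15
ES_I = max(EF_C=9, EF_D=16, EF_E=26, EF_F=16, EF_G=27, EF_H=15) = 27; EF_I = 27+14 = 41
Expected project duration μ = 41 hours. Critical path: A → G → I.

Variance along critical path = 13.444 + 11.111 + 7.111 = 31.667; σ = √31.667 = 5.627 hours.
Z = (35 − 41) / 5.627 = -1.066
P(T ≤ 35) = Φ(-1.066) ≈ 0.143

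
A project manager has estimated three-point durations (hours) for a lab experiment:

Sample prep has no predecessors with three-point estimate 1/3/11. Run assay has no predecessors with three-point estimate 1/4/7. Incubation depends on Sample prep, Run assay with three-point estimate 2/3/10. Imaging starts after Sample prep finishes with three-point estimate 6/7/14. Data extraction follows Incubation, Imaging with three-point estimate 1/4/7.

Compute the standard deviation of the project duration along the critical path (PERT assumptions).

te_Sample prep = (1 + 4·3 + 11)/6 = 24/6 = 4; σ²_Sample prep = ((11−1)/6)² = 2.778
te_Run assay = (1 + 4·4 + 7)/6 = 24/6 = 4; σ²_Run assay = ((7−1)/6)² = 1.000
te_Incubation = (2 + 4·3 + 10)/6 = 24/6 = 4; σ²_Incubation = ((10−2)/6)² = 1.778
te_Imaging = (6 + 4·7 + 14)/6 = 48/6 = 8; σ²_Imaging = ((14−6)/6)² = 1.778
te_Data extraction = (1 + 4·4 + 7)/6 = 24/6 = 4; σ²_Data extraction = ((7−1)/6)² = 1.000

Forward pass:
ES_Sample prep = 0; EF_Sample prep = 4
ES_Run assay = 0; EF_Run assay = 4
ES_Incubation = max(EF_Sample prep=4, EF_Run assay=4) = 4; EF_Incubation = 4+4 = 8
ES_Imaging = 4; EF_Imaging = 4+8 = 12
ES_Data extraction = max(EF_Incubation=8, EF_Imaging=12) = 12; EF_Data extraction = 12+4 = 16
Expected project duration μ = 16 hours. Critical path: Sample prep → Imaging → Data extraction.

Variance along critical path = 2.778 + 1.778 + 1.000 = 5.556
σ = √5.556 = 2.357 hours

2.36 hours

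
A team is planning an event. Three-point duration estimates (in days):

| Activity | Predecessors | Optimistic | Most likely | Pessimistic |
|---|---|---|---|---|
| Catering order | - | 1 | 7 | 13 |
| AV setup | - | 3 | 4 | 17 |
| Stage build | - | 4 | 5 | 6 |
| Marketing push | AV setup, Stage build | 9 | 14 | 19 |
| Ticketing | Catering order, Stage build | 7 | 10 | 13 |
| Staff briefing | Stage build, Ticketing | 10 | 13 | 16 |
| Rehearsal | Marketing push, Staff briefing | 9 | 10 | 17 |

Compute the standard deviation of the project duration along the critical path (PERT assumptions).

te_Catering order = (1 + 4·7 + 13)/6 = 42/6 = 7; σ²_Catering order = ((13−1)/6)² = 4.000
te_AV setup = (3 + 4·4 + 17)/6 = 36/6 = 6; σ²_AV setup = ((17−3)/6)² = 5.444
te_Stage build = (4 + 4·5 + 6)/6 = 30/6 = 5; σ²_Stage build = ((6−4)/6)² = 0.111
te_Marketing push = (9 + 4·14 + 19)/6 = 84/6 = 14; σ²_Marketing push = ((19−9)/6)² = 2.778
te_Ticketing = (7 + 4·10 + 13)/6 = 60/6 = 10; σ²_Ticketing = ((13−7)/6)² = 1.000
te_Staff briefing = (10 + 4·13 + 16)/6 = 78/6 = 13; σ²_Staff briefing = ((16−10)/6)² = 1.000
te_Rehearsal = (9 + 4·10 + 17)/6 = 66/6 = 11; σ²_Rehearsal = ((17−9)/6)² = 1.778

Forward pass:
ES_Catering order = 0; EF_Catering order = 7
ES_AV setup = 0; EF_AV setup = 6
ES_Stage build = 0; EF_Stage build = 5
ES_Marketing push = max(EF_AV setup=6, EF_Stage build=5) = 6; EF_Marketing push = 6+14 = 20
ES_Ticketing = max(EF_Catering order=7, EF_Stage build=5) = 7; EF_Ticketing = 7+10 = 17
ES_Staff briefing = max(EF_Stage build=5, EF_Ticketing=17) = 17; EF_Staff briefing = 17+13 = 30
ES_Rehearsal = max(EF_Marketing push=20, EF_Staff briefing=30) = 30; EF_Rehearsal = 30+11 = 41
Expected project duration μ = 41 days. Critical path: Catering order → Ticketing → Staff briefing → Rehearsal.

Variance along critical path = 4.000 + 1.000 + 1.000 + 1.778 = 7.778
σ = √7.778 = 2.789 days

2.79 days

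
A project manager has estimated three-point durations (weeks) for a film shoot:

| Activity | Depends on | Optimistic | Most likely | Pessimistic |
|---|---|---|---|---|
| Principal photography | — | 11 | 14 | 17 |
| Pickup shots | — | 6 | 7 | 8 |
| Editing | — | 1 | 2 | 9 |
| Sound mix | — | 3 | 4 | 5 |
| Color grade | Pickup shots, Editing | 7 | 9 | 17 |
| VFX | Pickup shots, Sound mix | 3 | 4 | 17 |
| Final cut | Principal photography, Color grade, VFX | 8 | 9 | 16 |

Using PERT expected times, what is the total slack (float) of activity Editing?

te_Principal photography = (11 + 4·14 + 17)/6 = 84/6 = 14
te_Pickup shots = (6 + 4·7 + 8)/6 = 42/6 = 7
te_Editing = (1 + 4·2 + 9)/6 = 18/6 = 3
te_Sound mix = (3 + 4·4 + 5)/6 = 24/6 = 4
te_Color grade = (7 + 4·9 + 17)/6 = 60/6 = 10
te_VFX = (3 + 4·4 + 17)/6 = 36/6 = 6
te_Final cut = (8 + 4·9 + 16)/6 = 60/6 = 10

Forward pass:
ES_Principal photography = 0; EF_Principal photography = 14
ES_Pickup shots = 0; EF_Pickup shots = 7
ES_Editing = 0; EF_Editing = 3
ES_Sound mix = 0; EF_Sound mix = 4
ES_Color grade = max(EF_Pickup shots=7, EF_Editing=3) = 7; EF_Color grade = 7+10 = 17
ES_VFX = max(EF_Pickup shots=7, EF_Sound mix=4) = 7; EF_VFX = 7+6 = 13
ES_Final cut = max(EF_Principal photography=14, EF_Color grade=17, EF_VFX=13) = 17; EF_Final cut = 17+10 = 27
Expected project duration μ = 27 weeks. Critical path: Pickup shots → Color grade → Final cut.

Backward pass:
LF_Final cut = 27; LS_Final cut = 27−10 = 17
LF_VFX = LS_Final cut = 17; LS_VFX = 17−6 = 11
LF_Color grade = LS_Final cut = 17; LS_Color grade = 17−10 = 7
LF_Sound mix = LS_VFX = 11; LS_Sound mix = 11−4 = 7
LF_Editing = LS_Color grade = 7; LS_Editing = 7−3 = 4
LF_Pickup shots = min(LS_Color grade=7, LS_VFX=11) = 7; LS_Pickup shots = 7−7 = 0
LF_Principal photography = LS_Final cut = 17; LS_Principal photography = 17−14 = 3
Slack_Editing = LS_Editing − ES_Editing = 4 − 0 = 4

4 weeks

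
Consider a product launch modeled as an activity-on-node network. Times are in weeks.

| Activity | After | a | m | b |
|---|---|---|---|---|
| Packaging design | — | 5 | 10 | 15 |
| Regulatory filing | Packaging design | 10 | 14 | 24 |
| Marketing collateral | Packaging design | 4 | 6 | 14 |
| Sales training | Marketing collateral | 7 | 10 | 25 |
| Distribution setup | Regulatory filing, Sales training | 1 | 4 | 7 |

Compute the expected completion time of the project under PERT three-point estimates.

te_Packaging design = (5 + 4·10 + 15)/6 = 60/6 = 10
te_Regulatory filing = (10 + 4·14 + 24)/6 = 90/6 = 15
te_Marketing collateral = (4 + 4·6 + 14)/6 = 42/6 = 7
te_Sales training = (7 + 4·10 + 25)/6 = 72/6 = 12
te_Distribution setup = (1 + 4·4 + 7)/6 = 24/6 = 4

Forward pass:
ES_Packaging design = 0; EF_Packaging design = 10
ES_Regulatory filing = 10; EF_Regulatory filing = 10+15 = 25
ES_Marketing collateral = 10; EF_Marketing collateral = 10+7 = 17
ES_Sales training = 17; EF_Sales training = 17+12 = 29
ES_Distribution setup = max(EF_Regulatory filing=25, EF_Sales training=29) = 29; EF_Distribution setup = 29+4 = 33
Expected project duration μ = 33 weeks. Critical path: Packaging design → Marketing collateral → Sales training → Distribution setup.

33 weeks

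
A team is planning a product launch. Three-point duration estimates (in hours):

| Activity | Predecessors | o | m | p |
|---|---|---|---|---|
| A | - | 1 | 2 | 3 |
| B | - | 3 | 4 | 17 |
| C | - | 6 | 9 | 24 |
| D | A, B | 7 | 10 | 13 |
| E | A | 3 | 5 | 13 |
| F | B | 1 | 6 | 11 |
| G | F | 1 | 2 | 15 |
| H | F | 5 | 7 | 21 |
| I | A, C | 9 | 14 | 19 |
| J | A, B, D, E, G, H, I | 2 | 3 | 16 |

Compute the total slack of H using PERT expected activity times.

4 hours

te_A = (1 + 4·2 + 3)/6 = 12/6 = 2
te_B = (3 + 4·4 + 17)/6 = 36/6 = 6
te_C = (6 + 4·9 + 24)/6 = 66/6 = 11
te_D = (7 + 4·10 + 13)/6 = 60/6 = 10
te_E = (3 + 4·5 + 13)/6 = 36/6 = 6
te_F = (1 + 4·6 + 11)/6 = 36/6 = 6
te_G = (1 + 4·2 + 15)/6 = 24/6 = 4
te_H = (5 + 4·7 + 21)/6 = 54/6 = 9
te_I = (9 + 4·14 + 19)/6 = 84/6 = 14
te_J = (2 + 4·3 + 16)/6 = 30/6 = 5

Forward pass:
ES_A = 0; EF_A = 2
ES_B = 0; EF_B = 6
ES_C = 0; EF_C = 11
ES_D = max(EF_A=2, EF_B=6) = 6; EF_D = 6+10 = 16
ES_E = 2; EF_E = 2+6 = 8
ES_F = 6; EF_F = 6+6 = 12
ES_G = 12; EF_G = 12+4 = 16
ES_H = 12; EF_H = 12+9 = 21
ES_I = max(EF_A=2, EF_C=11) = 11; EF_I = 11+14 = 25
ES_J = max(EF_A=2, EF_B=6, EF_D=16, EF_E=8, EF_G=16, EF_H=21, EF_I=25) = 25; EF_J = 25+5 = 30
Expected project duration μ = 30 hours. Critical path: C → I → J.

Backward pass:
LF_J = 30; LS_J = 30−5 = 25
LF_I = LS_J = 25; LS_I = 25−14 = 11
LF_H = LS_J = 25; LS_H = 25−9 = 16
LF_G = LS_J = 25; LS_G = 25−4 = 21
LF_F = min(LS_G=21, LS_H=16) = 16; LS_F = 16−6 = 10
LF_E = LS_J = 25; LS_E = 25−6 = 19
LF_D = LS_J = 25; LS_D = 25−10 = 15
LF_C = LS_I = 11; LS_C = 11−11 = 0
LF_B = min(LS_D=15, LS_F=10, LS_J=25) = 10; LS_B = 10−6 = 4
LF_A = min(LS_D=15, LS_E=19, LS_I=11, LS_J=25) = 11; LS_A = 11−2 = 9
Slack_H = LS_H − ES_H = 16 − 12 = 4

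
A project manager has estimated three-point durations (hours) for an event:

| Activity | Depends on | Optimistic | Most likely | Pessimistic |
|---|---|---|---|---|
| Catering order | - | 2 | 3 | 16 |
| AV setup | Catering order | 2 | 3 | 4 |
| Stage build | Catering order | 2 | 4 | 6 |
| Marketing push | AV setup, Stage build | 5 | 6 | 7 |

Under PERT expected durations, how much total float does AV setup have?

te_Catering order = (2 + 4·3 + 16)/6 = 30/6 = 5
te_AV setup = (2 + 4·3 + 4)/6 = 18/6 = 3
te_Stage build = (2 + 4·4 + 6)/6 = 24/6 = 4
te_Marketing push = (5 + 4·6 + 7)/6 = 36/6 = 6

Forward pass:
ES_Catering order = 0; EF_Catering order = 5
ES_AV setup = 5; EF_AV setup = 5+3 = 8
ES_Stage build = 5; EF_Stage build = 5+4 = 9
ES_Marketing push = max(EF_AV setup=8, EF_Stage build=9) = 9; EF_Marketing push = 9+6 = 15
Expected project duration μ = 15 hours. Critical path: Catering order → Stage build → Marketing push.

Backward pass:
LF_Marketing push = 15; LS_Marketing push = 15−6 = 9
LF_Stage build = LS_Marketing push = 9; LS_Stage build = 9−4 = 5
LF_AV setup = LS_Marketing push = 9; LS_AV setup = 9−3 = 6
LF_Catering order = min(LS_AV setup=6, LS_Stage build=5) = 5; LS_Catering order = 5−5 = 0
Slack_AV setup = LS_AV setup − ES_AV setup = 6 − 5 = 1

1 hours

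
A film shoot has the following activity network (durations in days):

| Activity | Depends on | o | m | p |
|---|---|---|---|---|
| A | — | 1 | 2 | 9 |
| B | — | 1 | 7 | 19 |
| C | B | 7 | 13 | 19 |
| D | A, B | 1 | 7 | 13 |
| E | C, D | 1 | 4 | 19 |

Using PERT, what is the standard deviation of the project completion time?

te_A = (1 + 4·2 + 9)/6 = 18/6 = 3; σ²_A = ((9−1)/6)² = 1.778
te_B = (1 + 4·7 + 19)/6 = 48/6 = 8; σ²_B = ((19−1)/6)² = 9.000
te_C = (7 + 4·13 + 19)/6 = 78/6 = 13; σ²_C = ((19−7)/6)² = 4.000
te_D = (1 + 4·7 + 13)/6 = 42/6 = 7; σ²_D = ((13−1)/6)² = 4.000
te_E = (1 + 4·4 + 19)/6 = 36/6 = 6; σ²_E = ((19−1)/6)² = 9.000

Forward pass:
ES_A = 0; EF_A = 3
ES_B = 0; EF_B = 8
ES_C = 8; EF_C = 8+13 = 21
ES_D = max(EF_A=3, EF_B=8) = 8; EF_D = 8+7 = 15
ES_E = max(EF_C=21, EF_D=15) = 21; EF_E = 21+6 = 27
Expected project duration μ = 27 days. Critical path: B → C → E.

Variance along critical path = 9.000 + 4.000 + 9.000 = 22.000
σ = √22.000 = 4.690 days

4.69 days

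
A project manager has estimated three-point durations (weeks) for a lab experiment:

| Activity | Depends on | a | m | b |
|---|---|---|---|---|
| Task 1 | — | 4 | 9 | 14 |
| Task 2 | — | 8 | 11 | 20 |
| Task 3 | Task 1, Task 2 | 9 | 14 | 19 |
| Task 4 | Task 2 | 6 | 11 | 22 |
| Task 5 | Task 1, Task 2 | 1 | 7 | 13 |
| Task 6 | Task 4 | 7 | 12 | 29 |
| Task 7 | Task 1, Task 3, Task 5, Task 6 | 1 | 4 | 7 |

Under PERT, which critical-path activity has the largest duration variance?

te_Task 1 = (4 + 4·9 + 14)/6 = 54/6 = 9; σ²_Task 1 = ((14−4)/6)² = 2.778
te_Task 2 = (8 + 4·11 + 20)/6 = 72/6 = 12; σ²_Task 2 = ((20−8)/6)² = 4.000
te_Task 3 = (9 + 4·14 + 19)/6 = 84/6 = 14; σ²_Task 3 = ((19−9)/6)² = 2.778
te_Task 4 = (6 + 4·11 + 22)/6 = 72/6 = 12; σ²_Task 4 = ((22−6)/6)² = 7.111
te_Task 5 = (1 + 4·7 + 13)/6 = 42/6 = 7; σ²_Task 5 = ((13−1)/6)² = 4.000
te_Task 6 = (7 + 4·12 + 29)/6 = 84/6 = 14; σ²_Task 6 = ((29−7)/6)² = 13.444
te_Task 7 = (1 + 4·4 + 7)/6 = 24/6 = 4; σ²_Task 7 = ((7−1)/6)² = 1.000

Forward pass:
ES_Task 1 = 0; EF_Task 1 = 9
ES_Task 2 = 0; EF_Task 2 = 12
ES_Task 3 = max(EF_Task 1=9, EF_Task 2=12) = 12; EF_Task 3 = 12+14 = 26
ES_Task 4 = 12; EF_Task 4 = 12+12 = 24
ES_Task 5 = max(EF_Task 1=9, EF_Task 2=12) = 12; EF_Task 5 = 12+7 = 19
ES_Task 6 = 24; EF_Task 6 = 24+14 = 38
ES_Task 7 = max(EF_Task 1=9, EF_Task 3=26, EF_Task 5=19, EF_Task 6=38) = 38; EF_Task 7 = 38+4 = 42
Expected project duration μ = 42 weeks. Critical path: Task 2 → Task 4 → Task 6 → Task 7.

Variances on critical path: σ²_Task 2=4.000, σ²_Task 4=7.111, σ²_Task 6=13.444, σ²_Task 7=1.000.
Largest is σ²_Task 6 = 13.444.

Task 6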